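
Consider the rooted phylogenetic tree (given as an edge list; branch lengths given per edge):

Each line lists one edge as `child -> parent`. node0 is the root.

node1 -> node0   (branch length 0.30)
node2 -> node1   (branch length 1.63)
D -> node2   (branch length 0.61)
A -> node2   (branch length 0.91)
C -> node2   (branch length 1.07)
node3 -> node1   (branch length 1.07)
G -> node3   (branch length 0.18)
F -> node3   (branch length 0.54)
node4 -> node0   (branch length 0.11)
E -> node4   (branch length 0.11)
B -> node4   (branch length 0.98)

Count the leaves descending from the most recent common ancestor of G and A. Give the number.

5

The MRCA of G and A is the node subtending ((D,A,C),(G,F)).
That clade contains 5 terminal taxa: A, C, D, F, G.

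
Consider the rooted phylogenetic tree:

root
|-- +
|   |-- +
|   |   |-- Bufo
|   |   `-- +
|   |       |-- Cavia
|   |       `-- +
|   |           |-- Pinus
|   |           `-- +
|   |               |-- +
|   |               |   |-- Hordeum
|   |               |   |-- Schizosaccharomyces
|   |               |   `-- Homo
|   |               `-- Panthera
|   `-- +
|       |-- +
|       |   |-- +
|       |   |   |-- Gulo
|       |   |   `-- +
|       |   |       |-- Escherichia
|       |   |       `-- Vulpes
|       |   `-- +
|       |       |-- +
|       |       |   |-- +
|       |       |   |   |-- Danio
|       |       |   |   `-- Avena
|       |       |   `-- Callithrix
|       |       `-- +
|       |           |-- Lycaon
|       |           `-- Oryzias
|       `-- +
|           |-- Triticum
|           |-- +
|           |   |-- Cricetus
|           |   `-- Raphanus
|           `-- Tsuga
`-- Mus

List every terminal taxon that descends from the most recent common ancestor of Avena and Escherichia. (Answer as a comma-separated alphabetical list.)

Tracing Avena: it sits inside (Danio,Avena).
Tracing Escherichia: it sits inside (Escherichia,Vulpes).
The smallest clade enclosing both is ((Gulo,(Escherichia,Vulpes)),(((Danio,Avena),Callithrix),(Lycaon,Oryzias))); the answer is its 8 terminal taxa in alphabetical order.

Avena, Callithrix, Danio, Escherichia, Gulo, Lycaon, Oryzias, Vulpes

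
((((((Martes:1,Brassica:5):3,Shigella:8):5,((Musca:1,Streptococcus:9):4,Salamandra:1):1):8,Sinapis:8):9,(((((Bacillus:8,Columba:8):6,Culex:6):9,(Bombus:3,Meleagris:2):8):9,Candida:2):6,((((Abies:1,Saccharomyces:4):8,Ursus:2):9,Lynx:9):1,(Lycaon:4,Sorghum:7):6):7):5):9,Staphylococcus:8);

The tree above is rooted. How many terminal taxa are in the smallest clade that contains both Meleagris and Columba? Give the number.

The MRCA of Meleagris and Columba is the node subtending (((Bacillus,Columba),Culex),(Bombus,Meleagris)).
That clade contains 5 terminal taxa: Bacillus, Bombus, Columba, Culex, Meleagris.

5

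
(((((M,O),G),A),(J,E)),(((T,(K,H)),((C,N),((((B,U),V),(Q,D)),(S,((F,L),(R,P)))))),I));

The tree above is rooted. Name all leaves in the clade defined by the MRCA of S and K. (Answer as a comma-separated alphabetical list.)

B, C, D, F, H, K, L, N, P, Q, R, S, T, U, V

Tracing S: it sits inside (S,((F,L),(R,P))).
Tracing K: it sits inside (K,H).
The smallest clade enclosing both is ((T,(K,H)),((C,N),((((B,U),V),(Q,D)),(S,((F,L),(R,P)))))); the answer is its 15 terminal taxa in alphabetical order.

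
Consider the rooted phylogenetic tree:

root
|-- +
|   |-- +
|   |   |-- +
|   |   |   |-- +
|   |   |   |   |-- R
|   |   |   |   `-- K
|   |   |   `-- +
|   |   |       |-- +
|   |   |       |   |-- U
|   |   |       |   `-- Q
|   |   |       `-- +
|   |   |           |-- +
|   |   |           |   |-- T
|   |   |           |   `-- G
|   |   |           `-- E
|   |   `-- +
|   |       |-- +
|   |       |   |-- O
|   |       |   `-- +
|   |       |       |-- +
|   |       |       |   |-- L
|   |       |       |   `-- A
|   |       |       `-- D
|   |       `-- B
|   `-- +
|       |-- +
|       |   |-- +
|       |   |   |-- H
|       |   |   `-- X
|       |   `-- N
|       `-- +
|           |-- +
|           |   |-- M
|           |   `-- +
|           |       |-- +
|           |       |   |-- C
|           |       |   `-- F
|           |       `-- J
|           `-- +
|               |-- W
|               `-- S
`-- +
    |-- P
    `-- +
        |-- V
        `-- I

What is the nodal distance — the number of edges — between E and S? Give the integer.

The MRCA of E and S is the node subtending ((((R,K),((U,Q),((T,G),E))),((O,((L,A),D)),B)),(((H,X),N),((M,((C,F),J)),(W,S)))).
From E up to that node: 5 branches. From S up to the same node: 4 branches. Total: 5 + 4 = 9.

9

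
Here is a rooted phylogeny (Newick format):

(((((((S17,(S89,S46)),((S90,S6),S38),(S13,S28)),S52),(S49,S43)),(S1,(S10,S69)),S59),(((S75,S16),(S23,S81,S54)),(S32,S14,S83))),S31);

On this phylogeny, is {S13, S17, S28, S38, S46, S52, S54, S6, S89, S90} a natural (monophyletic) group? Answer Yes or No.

The MRCA of the listed taxa subtends ((((((S17,(S89,S46)),((S90,S6),S38),(S13,S28)),S52),(S49,S43)),(S1,(S10,S69)),S59),(((S75,S16),(S23,S81,S54)),(S32,S14,S83))).
That clade also contains S1, S10, S14, S16, S23, S32, S43, S49, S59, S69, S75, S81, S83, which are not in the proposed group, so the group is not monophyletic.

No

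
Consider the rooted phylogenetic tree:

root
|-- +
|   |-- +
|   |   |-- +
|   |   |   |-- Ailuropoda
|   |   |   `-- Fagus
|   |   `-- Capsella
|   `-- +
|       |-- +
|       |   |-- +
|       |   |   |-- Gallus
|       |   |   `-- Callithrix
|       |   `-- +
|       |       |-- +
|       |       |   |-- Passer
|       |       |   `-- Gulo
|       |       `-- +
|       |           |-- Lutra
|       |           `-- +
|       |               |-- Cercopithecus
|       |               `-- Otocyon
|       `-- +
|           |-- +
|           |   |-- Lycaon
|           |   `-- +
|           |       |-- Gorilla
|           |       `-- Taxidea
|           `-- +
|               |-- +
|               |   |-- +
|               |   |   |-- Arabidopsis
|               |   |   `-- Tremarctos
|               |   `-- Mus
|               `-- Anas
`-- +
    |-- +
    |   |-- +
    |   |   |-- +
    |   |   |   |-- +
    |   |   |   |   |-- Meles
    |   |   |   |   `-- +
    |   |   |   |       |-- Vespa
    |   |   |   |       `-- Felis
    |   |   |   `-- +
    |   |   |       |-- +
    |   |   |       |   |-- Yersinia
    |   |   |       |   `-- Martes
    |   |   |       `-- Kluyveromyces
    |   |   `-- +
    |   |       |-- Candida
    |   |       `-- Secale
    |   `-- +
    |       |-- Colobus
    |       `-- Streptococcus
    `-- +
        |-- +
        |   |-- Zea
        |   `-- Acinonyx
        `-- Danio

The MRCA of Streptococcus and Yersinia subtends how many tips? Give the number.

The MRCA of Streptococcus and Yersinia is the node subtending ((((Meles,(Vespa,Felis)),((Yersinia,Martes),Kluyveromyces)),(Candida,Secale)),(Colobus,Streptococcus)).
That clade contains 10 terminal taxa: Candida, Colobus, Felis, Kluyveromyces, Martes, Meles, Secale, Streptococcus, Vespa, Yersinia.

10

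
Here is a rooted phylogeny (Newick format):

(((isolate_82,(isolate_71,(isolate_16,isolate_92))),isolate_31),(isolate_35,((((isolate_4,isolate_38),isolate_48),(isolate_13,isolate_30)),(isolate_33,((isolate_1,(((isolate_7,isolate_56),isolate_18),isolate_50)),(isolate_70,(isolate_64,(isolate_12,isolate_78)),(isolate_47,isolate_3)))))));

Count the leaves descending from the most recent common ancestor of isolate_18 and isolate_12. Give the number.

The MRCA of isolate_18 and isolate_12 is the node subtending ((isolate_1,(((isolate_7,isolate_56),isolate_18),isolate_50)),(isolate_70,(isolate_64,(isolate_12,isolate_78)),(isolate_47,isolate_3))).
That clade contains 11 terminal taxa: isolate_1, isolate_12, isolate_18, isolate_3, isolate_47, isolate_50, isolate_56, isolate_64, isolate_7, isolate_70, isolate_78.

11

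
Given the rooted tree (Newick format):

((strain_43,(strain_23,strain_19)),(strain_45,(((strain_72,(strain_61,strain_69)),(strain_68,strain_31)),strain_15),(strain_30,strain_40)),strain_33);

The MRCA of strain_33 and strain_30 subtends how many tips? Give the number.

13

The MRCA of strain_33 and strain_30 is the root, so the clade is the entire tree.
That clade contains 13 terminal taxa: strain_15, strain_19, strain_23, strain_30, strain_31, strain_33, strain_40, strain_43, strain_45, strain_61, strain_68, strain_69, strain_72.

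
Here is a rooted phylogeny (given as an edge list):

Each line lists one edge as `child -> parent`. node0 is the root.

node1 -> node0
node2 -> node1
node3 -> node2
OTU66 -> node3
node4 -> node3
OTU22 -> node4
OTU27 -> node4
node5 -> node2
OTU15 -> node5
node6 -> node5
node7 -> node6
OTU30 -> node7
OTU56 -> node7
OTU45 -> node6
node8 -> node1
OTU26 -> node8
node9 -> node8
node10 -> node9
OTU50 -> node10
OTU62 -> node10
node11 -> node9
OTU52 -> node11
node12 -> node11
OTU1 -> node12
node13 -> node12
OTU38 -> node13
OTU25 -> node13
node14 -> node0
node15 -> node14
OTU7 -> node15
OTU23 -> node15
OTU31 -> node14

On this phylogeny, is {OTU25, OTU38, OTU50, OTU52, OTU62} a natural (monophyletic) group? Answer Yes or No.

No

The MRCA of the listed taxa subtends ((OTU50,OTU62),(OTU52,(OTU1,(OTU38,OTU25)))).
That clade also contains OTU1, which is not in the proposed group, so the group is not monophyletic.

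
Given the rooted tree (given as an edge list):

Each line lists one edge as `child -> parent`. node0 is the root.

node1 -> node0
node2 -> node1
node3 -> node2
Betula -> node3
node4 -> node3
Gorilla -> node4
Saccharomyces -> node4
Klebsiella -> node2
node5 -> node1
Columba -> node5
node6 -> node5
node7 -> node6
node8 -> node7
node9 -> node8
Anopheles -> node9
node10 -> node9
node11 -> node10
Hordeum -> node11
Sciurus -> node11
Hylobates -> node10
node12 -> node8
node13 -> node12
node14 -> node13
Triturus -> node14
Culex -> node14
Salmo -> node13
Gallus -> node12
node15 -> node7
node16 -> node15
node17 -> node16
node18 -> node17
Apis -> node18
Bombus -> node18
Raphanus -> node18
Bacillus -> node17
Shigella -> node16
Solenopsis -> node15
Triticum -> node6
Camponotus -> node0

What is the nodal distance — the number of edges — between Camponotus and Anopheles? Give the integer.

8

The MRCA of Camponotus and Anopheles is the root of the tree.
From Camponotus up to that node: 1 branch. From Anopheles up to the same node: 7 branches. Total: 1 + 7 = 8.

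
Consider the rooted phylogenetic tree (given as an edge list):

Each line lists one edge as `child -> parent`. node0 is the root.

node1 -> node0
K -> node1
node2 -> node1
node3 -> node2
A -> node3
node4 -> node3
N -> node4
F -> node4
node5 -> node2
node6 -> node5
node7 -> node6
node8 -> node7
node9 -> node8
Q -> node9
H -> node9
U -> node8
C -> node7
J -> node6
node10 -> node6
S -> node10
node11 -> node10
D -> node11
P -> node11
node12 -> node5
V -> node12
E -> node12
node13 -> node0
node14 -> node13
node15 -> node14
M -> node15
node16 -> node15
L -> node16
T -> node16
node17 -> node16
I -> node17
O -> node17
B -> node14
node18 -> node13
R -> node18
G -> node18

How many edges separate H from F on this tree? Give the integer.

The MRCA of H and F is the node subtending ((A,(N,F)),(((((Q,H),U),C),J,(S,(D,P))),(V,E))).
From H up to that node: 6 branches. From F up to the same node: 3 branches. Total: 6 + 3 = 9.

9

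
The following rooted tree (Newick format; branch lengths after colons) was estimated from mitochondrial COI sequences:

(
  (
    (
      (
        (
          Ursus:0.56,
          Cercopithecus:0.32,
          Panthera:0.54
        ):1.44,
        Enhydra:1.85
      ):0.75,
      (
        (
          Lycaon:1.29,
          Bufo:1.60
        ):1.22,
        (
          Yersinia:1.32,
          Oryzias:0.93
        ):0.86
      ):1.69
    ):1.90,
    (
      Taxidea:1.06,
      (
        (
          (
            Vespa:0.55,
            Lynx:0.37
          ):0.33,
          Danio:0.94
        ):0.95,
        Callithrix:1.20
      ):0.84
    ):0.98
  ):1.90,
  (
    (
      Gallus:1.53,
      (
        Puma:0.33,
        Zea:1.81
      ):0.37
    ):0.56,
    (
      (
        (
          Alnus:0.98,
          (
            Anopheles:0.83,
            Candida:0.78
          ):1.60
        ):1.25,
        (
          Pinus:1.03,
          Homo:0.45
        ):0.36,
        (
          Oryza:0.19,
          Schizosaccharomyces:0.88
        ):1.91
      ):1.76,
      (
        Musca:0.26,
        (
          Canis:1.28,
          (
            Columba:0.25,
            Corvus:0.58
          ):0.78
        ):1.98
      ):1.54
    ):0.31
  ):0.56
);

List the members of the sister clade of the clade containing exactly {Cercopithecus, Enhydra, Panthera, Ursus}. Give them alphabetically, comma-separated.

Bufo, Lycaon, Oryzias, Yersinia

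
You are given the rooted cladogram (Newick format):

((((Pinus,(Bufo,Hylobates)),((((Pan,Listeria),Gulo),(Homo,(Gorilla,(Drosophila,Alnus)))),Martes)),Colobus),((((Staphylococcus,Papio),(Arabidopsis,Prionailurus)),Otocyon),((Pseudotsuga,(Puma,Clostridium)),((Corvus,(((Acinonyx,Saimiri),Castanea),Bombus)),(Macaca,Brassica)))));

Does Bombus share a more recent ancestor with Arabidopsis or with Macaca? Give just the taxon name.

Macaca

The MRCA of Bombus and Macaca subtends ((Corvus,(((Acinonyx,Saimiri),Castanea),Bombus)),(Macaca,Brassica)) (7 taxa).
The MRCA of Bombus and Arabidopsis subtends ((((Staphylococcus,Papio),(Arabidopsis,Prionailurus)),Otocyon),((Pseudotsuga,(Puma,Clostridium)),((Corvus,(((Acinonyx,Saimiri),Castanea),Bombus)),(Macaca,Brassica)))) (15 taxa).
The first is nested inside the second, so Bombus shares a more recent common ancestor with Macaca.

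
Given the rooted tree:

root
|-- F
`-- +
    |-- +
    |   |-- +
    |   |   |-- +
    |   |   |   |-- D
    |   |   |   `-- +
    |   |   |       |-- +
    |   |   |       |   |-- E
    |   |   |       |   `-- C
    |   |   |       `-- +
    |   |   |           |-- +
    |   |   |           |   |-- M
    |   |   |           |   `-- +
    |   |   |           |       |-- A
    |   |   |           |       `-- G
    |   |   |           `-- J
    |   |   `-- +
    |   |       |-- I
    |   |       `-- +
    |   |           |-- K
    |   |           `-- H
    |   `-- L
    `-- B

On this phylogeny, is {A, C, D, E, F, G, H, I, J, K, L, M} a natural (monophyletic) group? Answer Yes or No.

The MRCA of the listed taxa is the root, so the smallest clade containing them is the whole tree.
That clade also contains B, which is not in the proposed group, so the group is not monophyletic.

No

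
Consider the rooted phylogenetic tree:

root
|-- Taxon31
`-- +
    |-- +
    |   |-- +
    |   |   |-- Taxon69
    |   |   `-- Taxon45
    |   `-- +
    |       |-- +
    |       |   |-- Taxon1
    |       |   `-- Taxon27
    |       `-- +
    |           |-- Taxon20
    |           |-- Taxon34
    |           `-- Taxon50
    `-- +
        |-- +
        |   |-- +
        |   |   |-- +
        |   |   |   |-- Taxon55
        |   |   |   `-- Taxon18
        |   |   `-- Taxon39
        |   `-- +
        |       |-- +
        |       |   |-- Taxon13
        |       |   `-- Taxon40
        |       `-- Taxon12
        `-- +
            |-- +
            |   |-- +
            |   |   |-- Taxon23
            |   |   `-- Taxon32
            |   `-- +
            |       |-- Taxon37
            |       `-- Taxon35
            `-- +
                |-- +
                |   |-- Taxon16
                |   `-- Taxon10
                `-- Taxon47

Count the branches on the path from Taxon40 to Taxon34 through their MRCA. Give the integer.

9

The MRCA of Taxon40 and Taxon34 is the node subtending (((Taxon69,Taxon45),((Taxon1,Taxon27),(Taxon20,Taxon34,Taxon50))),((((Taxon55,Taxon18),Taxon39),((Taxon13,Taxon40),Taxon12)),(((Taxon23,Taxon32),(Taxon37,Taxon35)),((Taxon16,Taxon10),Taxon47)))).
From Taxon40 up to that node: 5 branches. From Taxon34 up to the same node: 4 branches. Total: 5 + 4 = 9.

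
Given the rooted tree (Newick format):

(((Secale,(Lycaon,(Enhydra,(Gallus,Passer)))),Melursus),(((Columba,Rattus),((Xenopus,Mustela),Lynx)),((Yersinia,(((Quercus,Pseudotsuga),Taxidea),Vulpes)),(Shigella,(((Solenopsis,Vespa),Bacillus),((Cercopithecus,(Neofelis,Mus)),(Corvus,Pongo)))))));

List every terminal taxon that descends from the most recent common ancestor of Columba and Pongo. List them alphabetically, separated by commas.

Bacillus, Cercopithecus, Columba, Corvus, Lynx, Mus, Mustela, Neofelis, Pongo, Pseudotsuga, Quercus, Rattus, Shigella, Solenopsis, Taxidea, Vespa, Vulpes, Xenopus, Yersinia

Tracing Columba: it sits inside (Columba,Rattus).
Tracing Pongo: it sits inside (Corvus,Pongo).
The smallest clade enclosing both is (((Columba,Rattus),((Xenopus,Mustela),Lynx)),((Yersinia,(((Quercus,Pseudotsuga),Taxidea),Vulpes)),(Shigella,(((Solenopsis,Vespa),Bacillus),((Cercopithecus,(Neofelis,Mus)),(Corvus,Pongo)))))); the answer is its 19 terminal taxa in alphabetical order.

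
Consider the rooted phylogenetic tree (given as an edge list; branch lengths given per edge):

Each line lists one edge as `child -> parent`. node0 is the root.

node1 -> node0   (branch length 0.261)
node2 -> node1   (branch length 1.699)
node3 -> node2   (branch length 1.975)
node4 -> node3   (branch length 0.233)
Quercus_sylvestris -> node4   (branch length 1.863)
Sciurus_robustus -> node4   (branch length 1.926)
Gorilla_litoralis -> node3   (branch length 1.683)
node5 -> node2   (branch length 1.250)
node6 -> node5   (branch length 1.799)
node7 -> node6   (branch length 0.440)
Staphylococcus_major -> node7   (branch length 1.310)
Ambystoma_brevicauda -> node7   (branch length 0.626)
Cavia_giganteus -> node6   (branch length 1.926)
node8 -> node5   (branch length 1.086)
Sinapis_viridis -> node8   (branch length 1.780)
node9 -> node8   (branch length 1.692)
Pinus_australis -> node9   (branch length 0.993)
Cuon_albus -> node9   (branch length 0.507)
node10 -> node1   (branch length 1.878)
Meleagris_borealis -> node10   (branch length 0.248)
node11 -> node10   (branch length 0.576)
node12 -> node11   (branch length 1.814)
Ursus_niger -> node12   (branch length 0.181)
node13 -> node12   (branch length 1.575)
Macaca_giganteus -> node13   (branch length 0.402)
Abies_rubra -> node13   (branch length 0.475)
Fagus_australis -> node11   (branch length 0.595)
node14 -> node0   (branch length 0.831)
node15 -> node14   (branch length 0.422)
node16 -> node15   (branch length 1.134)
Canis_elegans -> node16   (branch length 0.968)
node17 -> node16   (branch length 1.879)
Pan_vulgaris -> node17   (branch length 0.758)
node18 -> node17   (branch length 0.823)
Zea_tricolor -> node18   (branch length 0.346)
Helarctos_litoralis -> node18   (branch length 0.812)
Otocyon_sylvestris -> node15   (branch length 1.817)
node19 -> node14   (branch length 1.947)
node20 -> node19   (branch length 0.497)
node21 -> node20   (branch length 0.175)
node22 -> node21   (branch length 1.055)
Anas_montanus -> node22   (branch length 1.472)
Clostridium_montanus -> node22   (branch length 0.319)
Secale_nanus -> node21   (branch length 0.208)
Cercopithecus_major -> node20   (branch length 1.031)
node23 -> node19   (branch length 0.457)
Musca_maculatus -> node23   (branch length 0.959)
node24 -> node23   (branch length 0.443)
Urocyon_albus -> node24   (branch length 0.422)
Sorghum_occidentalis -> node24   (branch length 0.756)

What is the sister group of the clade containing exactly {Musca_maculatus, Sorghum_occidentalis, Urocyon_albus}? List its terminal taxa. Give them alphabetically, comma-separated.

The clade containing exactly {Musca_maculatus, Sorghum_occidentalis, Urocyon_albus} attaches to the tree at the node subtending ((((Anas_montanus,Clostridium_montanus),Secale_nanus),Cercopithecus_major),(Musca_maculatus,(Urocyon_albus,Sorghum_occidentalis))).
The other lineage descending from that same node — the sister group — is (((Anas_montanus,Clostridium_montanus),Secale_nanus),Cercopithecus_major); its 4 tips in alphabetical order are the answer.

Anas_montanus, Cercopithecus_major, Clostridium_montanus, Secale_nanus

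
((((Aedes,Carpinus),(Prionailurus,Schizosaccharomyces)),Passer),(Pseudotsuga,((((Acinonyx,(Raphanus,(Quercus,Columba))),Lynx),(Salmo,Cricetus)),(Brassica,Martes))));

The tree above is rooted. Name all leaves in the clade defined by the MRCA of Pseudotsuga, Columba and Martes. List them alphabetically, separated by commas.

Tracing Pseudotsuga: it sits inside (Pseudotsuga,((((Acinonyx,(Raphanus,(Quercus,Columba))),Lynx),(Salmo,Cricetus)),(Brassica,Martes))).
Tracing Columba: it sits inside (Quercus,Columba).
Tracing Martes: it sits inside (Brassica,Martes).
The smallest clade enclosing all 3 is (Pseudotsuga,((((Acinonyx,(Raphanus,(Quercus,Columba))),Lynx),(Salmo,Cricetus)),(Brassica,Martes))); the answer is its 10 terminal taxa in alphabetical order.

Acinonyx, Brassica, Columba, Cricetus, Lynx, Martes, Pseudotsuga, Quercus, Raphanus, Salmo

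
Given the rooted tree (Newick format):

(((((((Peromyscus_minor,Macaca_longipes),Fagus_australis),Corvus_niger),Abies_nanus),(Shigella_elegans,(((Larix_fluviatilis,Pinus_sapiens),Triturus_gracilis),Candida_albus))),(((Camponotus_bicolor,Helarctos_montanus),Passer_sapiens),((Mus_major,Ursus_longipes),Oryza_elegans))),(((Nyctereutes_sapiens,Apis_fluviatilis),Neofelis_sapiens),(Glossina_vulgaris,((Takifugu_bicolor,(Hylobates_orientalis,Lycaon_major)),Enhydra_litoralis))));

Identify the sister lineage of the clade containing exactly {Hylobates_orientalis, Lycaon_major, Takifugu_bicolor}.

The clade containing exactly {Hylobates_orientalis, Lycaon_major, Takifugu_bicolor} attaches to the tree at the node subtending ((Takifugu_bicolor,(Hylobates_orientalis,Lycaon_major)),Enhydra_litoralis).
The other lineage descending from that same node — the sister group — is the single tip Enhydra_litoralis.

Enhydra_litoralis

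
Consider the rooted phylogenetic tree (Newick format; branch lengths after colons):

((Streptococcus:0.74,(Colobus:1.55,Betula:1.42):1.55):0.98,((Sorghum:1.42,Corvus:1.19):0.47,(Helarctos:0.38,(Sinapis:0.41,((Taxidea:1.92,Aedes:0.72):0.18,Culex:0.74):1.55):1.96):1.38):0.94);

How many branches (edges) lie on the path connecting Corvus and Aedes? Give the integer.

The MRCA of Corvus and Aedes is the node subtending ((Sorghum,Corvus),(Helarctos,(Sinapis,((Taxidea,Aedes),Culex)))).
From Corvus up to that node: 2 branches. From Aedes up to the same node: 5 branches. Total: 2 + 5 = 7.

7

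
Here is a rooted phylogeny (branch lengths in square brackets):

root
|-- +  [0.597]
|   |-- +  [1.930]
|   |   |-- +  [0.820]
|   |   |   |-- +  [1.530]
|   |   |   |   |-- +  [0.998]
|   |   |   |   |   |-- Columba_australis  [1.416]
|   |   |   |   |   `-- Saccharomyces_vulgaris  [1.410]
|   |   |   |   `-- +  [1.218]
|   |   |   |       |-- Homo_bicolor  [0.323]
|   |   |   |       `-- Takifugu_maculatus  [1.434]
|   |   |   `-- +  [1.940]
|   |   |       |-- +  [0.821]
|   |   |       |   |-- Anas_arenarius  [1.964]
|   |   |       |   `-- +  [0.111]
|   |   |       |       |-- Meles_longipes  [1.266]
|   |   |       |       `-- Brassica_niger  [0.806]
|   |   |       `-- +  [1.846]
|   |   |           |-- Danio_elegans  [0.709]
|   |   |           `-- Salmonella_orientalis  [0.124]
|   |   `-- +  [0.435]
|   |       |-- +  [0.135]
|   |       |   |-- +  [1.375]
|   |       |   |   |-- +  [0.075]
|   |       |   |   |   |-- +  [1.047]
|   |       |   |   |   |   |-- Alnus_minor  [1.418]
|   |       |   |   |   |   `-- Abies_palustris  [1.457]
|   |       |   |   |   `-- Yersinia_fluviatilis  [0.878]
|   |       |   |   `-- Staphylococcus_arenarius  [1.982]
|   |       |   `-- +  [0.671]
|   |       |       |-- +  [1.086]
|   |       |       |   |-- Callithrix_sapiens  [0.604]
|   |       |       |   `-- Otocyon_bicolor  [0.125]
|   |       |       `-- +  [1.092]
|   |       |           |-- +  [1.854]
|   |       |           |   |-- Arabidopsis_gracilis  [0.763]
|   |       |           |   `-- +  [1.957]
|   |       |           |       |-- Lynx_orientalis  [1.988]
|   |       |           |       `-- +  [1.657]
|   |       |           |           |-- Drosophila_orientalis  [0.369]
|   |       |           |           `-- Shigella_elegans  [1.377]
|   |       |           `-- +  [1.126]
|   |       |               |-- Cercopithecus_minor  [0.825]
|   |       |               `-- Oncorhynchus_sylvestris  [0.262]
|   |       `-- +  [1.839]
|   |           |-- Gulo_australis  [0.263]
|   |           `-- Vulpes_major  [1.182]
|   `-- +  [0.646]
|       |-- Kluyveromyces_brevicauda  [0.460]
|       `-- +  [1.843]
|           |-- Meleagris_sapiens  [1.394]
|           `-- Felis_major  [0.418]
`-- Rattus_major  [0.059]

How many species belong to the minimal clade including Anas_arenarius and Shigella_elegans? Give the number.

The MRCA of Anas_arenarius and Shigella_elegans is the node subtending ((((Columba_australis,Saccharomyces_vulgaris),(Homo_bicolor,Takifugu_maculatus)),((Anas_arenarius,(Meles_longipes,Brassica_niger)),(Danio_elegans,Salmonella_orientalis))),(((((Alnus_minor,Abies_palustris),Yersinia_fluviatilis),Staphylococcus_arenarius),((Callithrix_sapiens,Otocyon_bicolor),((Arabidopsis_gracilis,(Lynx_orientalis,(Drosophila_orientalis,Shigella_elegans))),(Cercopithecus_minor,Oncorhynchus_sylvestris)))),(Gulo_australis,Vulpes_major))).
That clade contains 23 terminal taxa: Abies_palustris, Alnus_minor, Anas_arenarius, Arabidopsis_gracilis, Brassica_niger, Callithrix_sapiens, Cercopithecus_minor, Columba_australis, Danio_elegans, Drosophila_orientalis, Gulo_australis, Homo_bicolor, Lynx_orientalis, Meles_longipes, Oncorhynchus_sylvestris, Otocyon_bicolor, Saccharomyces_vulgaris, Salmonella_orientalis, Shigella_elegans, Staphylococcus_arenarius, Takifugu_maculatus, Vulpes_major, Yersinia_fluviatilis.

23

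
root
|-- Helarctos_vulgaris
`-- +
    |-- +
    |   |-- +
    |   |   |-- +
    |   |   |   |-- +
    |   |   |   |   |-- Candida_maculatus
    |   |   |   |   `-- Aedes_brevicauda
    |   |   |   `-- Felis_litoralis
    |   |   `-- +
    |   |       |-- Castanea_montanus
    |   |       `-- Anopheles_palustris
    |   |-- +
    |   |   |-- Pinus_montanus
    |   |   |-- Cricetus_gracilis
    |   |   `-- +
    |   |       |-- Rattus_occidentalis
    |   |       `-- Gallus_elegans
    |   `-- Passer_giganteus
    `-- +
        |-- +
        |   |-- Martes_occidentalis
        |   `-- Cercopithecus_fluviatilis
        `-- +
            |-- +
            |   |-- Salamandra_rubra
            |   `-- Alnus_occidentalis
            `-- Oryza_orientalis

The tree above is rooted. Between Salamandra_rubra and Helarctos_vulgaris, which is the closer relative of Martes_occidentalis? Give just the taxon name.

Salamandra_rubra

The MRCA of Martes_occidentalis and Salamandra_rubra subtends ((Martes_occidentalis,Cercopithecus_fluviatilis),((Salamandra_rubra,Alnus_occidentalis),Oryza_orientalis)) (5 taxa).
The MRCA of Martes_occidentalis and Helarctos_vulgaris is the root, subtending the entire tree (16 taxa).
The first is nested inside the second, so Martes_occidentalis shares a more recent common ancestor with Salamandra_rubra.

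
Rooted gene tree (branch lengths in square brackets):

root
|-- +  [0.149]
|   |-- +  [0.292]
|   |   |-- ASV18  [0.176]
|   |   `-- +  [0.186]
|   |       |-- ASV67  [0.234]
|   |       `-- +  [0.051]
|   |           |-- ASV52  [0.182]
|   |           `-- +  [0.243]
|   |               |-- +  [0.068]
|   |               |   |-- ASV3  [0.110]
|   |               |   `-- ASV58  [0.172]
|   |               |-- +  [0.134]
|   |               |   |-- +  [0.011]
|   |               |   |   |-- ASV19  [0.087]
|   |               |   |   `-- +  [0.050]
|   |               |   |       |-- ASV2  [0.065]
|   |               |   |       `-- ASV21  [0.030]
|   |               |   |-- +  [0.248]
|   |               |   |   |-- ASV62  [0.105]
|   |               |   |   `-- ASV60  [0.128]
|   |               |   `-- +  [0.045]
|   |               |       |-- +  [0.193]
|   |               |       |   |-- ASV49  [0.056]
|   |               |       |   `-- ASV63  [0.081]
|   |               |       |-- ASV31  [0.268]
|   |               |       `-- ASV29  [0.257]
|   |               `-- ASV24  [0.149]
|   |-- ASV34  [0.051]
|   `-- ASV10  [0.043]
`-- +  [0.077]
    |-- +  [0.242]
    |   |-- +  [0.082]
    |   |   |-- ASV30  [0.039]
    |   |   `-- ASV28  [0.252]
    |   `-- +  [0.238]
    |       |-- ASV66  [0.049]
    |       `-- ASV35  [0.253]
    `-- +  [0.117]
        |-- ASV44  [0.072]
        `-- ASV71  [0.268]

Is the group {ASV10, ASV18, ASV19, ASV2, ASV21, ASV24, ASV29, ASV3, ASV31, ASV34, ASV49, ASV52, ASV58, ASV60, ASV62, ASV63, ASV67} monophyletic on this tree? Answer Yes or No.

The most recent common ancestor of these taxa subtends ((ASV18,(ASV67,(ASV52,((ASV3,ASV58),((ASV19,(ASV2,ASV21)),(ASV62,ASV60),((ASV49,ASV63),ASV31,ASV29)),ASV24)))),ASV34,ASV10).
That clade has exactly 17 tips — every listed taxon and nothing else — so the group is monophyletic.

Yes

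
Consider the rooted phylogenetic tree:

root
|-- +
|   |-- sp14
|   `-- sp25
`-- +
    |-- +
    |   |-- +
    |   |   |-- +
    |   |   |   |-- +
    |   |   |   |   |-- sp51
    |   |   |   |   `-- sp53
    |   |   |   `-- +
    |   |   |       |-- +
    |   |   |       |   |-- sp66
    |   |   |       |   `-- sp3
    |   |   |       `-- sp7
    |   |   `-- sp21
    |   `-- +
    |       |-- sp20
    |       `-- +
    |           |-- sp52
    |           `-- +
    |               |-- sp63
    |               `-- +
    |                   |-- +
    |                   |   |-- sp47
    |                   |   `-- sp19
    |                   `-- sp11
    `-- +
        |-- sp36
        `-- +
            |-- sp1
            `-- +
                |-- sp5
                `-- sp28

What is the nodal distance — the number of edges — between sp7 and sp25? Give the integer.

The MRCA of sp7 and sp25 is the root of the tree.
From sp7 up to that node: 6 branches. From sp25 up to the same node: 2 branches. Total: 6 + 2 = 8.

8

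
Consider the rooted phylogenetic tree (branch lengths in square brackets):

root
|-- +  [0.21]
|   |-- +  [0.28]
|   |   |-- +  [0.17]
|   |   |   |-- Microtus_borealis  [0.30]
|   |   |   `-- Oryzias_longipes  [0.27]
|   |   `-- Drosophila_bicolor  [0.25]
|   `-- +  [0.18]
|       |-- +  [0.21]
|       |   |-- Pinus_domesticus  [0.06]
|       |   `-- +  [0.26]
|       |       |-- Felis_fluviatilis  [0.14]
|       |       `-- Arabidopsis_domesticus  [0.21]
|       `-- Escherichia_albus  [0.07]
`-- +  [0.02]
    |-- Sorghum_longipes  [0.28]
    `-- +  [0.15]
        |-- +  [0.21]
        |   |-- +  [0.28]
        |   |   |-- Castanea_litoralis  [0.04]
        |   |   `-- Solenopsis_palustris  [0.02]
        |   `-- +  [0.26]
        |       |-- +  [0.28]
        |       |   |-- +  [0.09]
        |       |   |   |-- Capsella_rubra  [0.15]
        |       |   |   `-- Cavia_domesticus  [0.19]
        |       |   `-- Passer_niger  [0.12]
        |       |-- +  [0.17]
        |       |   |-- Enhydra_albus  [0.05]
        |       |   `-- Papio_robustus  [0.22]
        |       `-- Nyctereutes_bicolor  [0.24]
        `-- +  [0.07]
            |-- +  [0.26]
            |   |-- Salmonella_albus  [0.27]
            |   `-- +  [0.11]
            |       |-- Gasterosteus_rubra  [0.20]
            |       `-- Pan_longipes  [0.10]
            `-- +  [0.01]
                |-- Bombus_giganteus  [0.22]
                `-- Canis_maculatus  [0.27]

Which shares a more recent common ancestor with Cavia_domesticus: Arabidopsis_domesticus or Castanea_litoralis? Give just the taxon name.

Castanea_litoralis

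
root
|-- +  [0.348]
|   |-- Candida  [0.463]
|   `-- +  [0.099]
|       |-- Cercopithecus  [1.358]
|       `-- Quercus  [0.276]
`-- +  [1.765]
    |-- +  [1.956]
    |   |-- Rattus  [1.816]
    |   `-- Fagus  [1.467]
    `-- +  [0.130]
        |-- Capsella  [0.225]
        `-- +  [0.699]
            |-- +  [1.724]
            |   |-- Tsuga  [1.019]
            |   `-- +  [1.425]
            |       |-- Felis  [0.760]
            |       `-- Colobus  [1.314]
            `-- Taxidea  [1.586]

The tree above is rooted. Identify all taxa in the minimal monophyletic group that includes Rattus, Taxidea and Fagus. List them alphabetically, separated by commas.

Capsella, Colobus, Fagus, Felis, Rattus, Taxidea, Tsuga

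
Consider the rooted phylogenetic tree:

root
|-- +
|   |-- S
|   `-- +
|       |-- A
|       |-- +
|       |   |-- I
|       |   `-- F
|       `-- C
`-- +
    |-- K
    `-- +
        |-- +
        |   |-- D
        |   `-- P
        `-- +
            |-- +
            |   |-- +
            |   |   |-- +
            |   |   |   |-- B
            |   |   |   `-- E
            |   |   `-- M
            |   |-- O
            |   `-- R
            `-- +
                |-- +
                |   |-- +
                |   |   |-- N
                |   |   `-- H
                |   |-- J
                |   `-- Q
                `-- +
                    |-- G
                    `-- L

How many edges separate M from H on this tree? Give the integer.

The MRCA of M and H is the node subtending ((((B,E),M),O,R),(((N,H),J,Q),(G,L))).
From M up to that node: 3 branches. From H up to the same node: 4 branches. Total: 3 + 4 = 7.

7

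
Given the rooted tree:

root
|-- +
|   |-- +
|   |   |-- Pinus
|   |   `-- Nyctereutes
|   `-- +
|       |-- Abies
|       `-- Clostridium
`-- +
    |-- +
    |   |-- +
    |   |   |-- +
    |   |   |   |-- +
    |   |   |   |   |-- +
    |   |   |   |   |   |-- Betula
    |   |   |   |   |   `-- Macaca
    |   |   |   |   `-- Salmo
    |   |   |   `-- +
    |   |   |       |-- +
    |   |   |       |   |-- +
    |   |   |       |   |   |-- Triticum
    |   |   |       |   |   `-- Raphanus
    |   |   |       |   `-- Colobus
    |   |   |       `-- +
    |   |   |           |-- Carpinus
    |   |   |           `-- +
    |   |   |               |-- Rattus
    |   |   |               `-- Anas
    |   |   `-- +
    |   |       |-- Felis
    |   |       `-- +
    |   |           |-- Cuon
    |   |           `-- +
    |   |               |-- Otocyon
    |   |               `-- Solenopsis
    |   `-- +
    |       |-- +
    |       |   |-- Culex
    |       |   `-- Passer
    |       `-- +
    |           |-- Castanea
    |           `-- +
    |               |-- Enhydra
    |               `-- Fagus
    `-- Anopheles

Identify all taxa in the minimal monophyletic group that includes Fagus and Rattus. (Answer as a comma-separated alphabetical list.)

Anas, Betula, Carpinus, Castanea, Colobus, Culex, Cuon, Enhydra, Fagus, Felis, Macaca, Otocyon, Passer, Raphanus, Rattus, Salmo, Solenopsis, Triticum

Tracing Fagus: it sits inside (Enhydra,Fagus).
Tracing Rattus: it sits inside (Rattus,Anas).
The smallest clade enclosing both is (((((Betula,Macaca),Salmo),(((Triticum,Raphanus),Colobus),(Carpinus,(Rattus,Anas)))),(Felis,(Cuon,(Otocyon,Solenopsis)))),((Culex,Passer),(Castanea,(Enhydra,Fagus)))); the answer is its 18 terminal taxa in alphabetical order.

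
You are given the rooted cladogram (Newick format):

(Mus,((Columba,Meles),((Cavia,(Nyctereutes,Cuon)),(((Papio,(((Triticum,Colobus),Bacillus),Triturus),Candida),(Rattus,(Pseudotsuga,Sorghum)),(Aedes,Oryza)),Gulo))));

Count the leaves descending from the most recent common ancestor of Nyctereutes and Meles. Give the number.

17

The MRCA of Nyctereutes and Meles is the node subtending ((Columba,Meles),((Cavia,(Nyctereutes,Cuon)),(((Papio,(((Triticum,Colobus),Bacillus),Triturus),Candida),(Rattus,(Pseudotsuga,Sorghum)),(Aedes,Oryza)),Gulo))).
That clade contains 17 terminal taxa: Aedes, Bacillus, Candida, Cavia, Colobus, Columba, Cuon, Gulo, Meles, Nyctereutes, Oryza, Papio, Pseudotsuga, Rattus, Sorghum, Triticum, Triturus.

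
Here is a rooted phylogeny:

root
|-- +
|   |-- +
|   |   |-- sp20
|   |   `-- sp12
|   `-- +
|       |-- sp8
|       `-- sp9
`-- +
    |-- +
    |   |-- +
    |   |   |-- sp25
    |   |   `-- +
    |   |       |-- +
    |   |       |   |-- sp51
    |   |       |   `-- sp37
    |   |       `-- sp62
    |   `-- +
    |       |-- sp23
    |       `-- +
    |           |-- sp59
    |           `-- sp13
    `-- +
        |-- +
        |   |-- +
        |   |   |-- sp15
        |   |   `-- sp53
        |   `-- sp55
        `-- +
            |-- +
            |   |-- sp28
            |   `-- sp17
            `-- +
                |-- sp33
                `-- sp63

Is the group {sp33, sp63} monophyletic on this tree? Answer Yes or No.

Yes

The most recent common ancestor of these taxa subtends (sp33,sp63).
That clade has exactly 2 tips — every listed taxon and nothing else — so the group is monophyletic.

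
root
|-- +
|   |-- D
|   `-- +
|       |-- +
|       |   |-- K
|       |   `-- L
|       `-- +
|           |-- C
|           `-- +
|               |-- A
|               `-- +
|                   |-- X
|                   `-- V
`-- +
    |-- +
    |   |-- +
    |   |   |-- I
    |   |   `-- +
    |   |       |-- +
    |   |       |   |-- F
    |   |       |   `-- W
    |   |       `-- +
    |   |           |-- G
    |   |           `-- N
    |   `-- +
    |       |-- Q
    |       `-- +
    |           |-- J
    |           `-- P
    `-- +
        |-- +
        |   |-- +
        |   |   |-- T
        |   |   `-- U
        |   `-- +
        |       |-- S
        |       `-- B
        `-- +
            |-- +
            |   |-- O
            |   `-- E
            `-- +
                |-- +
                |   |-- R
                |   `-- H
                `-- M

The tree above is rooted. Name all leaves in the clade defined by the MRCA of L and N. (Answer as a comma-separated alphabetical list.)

Tracing L: it sits inside (K,L).
Tracing N: it sits inside (G,N).
The smallest clade enclosing both is the whole tree (their MRCA is the root), so the answer is all 24 tips in alphabetical order.

A, B, C, D, E, F, G, H, I, J, K, L, M, N, O, P, Q, R, S, T, U, V, W, X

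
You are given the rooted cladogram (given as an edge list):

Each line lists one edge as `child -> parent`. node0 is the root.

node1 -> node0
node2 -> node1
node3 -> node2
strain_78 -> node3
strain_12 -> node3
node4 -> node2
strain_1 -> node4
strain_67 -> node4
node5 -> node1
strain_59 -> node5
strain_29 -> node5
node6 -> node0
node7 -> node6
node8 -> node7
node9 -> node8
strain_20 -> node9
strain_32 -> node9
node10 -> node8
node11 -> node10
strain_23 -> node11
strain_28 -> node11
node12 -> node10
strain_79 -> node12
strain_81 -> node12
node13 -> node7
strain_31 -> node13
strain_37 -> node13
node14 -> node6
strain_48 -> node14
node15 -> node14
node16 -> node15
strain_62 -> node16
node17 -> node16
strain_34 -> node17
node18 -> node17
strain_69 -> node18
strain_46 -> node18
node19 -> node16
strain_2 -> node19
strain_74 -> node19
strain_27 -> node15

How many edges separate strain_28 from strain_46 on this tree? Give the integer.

11

The MRCA of strain_28 and strain_46 is the node subtending ((((strain_20,strain_32),((strain_23,strain_28),(strain_79,strain_81))),(strain_31,strain_37)),(strain_48,((strain_62,(strain_34,(strain_69,strain_46)),(strain_2,strain_74)),strain_27))).
From strain_28 up to that node: 5 branches. From strain_46 up to the same node: 6 branches. Total: 5 + 6 = 11.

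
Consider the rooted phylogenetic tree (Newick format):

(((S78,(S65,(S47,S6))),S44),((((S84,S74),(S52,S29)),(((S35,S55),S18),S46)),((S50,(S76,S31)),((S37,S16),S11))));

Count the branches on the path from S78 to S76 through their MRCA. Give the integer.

8

The MRCA of S78 and S76 is the root of the tree.
From S78 up to that node: 3 branches. From S76 up to the same node: 5 branches. Total: 3 + 5 = 8.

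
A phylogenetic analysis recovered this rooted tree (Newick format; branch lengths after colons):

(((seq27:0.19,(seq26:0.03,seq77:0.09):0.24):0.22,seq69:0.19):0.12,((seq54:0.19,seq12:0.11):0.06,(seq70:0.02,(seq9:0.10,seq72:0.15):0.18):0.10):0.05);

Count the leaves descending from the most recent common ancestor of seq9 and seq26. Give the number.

The MRCA of seq9 and seq26 is the root, so the clade is the entire tree.
That clade contains 9 terminal taxa: seq12, seq26, seq27, seq54, seq69, seq70, seq72, seq77, seq9.

9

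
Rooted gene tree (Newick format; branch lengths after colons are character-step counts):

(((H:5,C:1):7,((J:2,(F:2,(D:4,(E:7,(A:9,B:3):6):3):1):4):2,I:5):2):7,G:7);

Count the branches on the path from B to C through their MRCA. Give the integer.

The MRCA of B and C is the node subtending ((H,C),((J,(F,(D,(E,(A,B))))),I)).
From B up to that node: 7 branches. From C up to the same node: 2 branches. Total: 7 + 2 = 9.

9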